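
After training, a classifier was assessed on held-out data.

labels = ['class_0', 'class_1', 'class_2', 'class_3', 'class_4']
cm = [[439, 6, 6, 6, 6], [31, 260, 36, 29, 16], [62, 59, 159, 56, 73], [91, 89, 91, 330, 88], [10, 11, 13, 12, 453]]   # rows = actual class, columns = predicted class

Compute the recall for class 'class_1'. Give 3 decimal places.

0.699

Take TP from the diagonal, FP from the rest of the 'class_1' prediction marginal, FN from the rest of the 'class_1' actual marginal.
recall = TP/(TP+FN).
class_1: TP=260, FN=31+36+29+16=112 → 260/372 = 0.6989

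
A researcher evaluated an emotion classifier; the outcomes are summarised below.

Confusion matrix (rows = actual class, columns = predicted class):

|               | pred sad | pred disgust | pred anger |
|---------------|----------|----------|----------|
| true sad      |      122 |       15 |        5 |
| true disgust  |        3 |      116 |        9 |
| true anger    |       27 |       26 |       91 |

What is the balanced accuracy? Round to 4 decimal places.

0.7991

Balanced accuracy = mean of per-class recall.
  sad: recall = 122/142 = 0.85915
  disgust: recall = 116/128 = 0.90625
  anger: recall = 91/144 = 0.63194
Mean = (0.85915 + 0.90625 + 0.63194) / 3 = 0.7991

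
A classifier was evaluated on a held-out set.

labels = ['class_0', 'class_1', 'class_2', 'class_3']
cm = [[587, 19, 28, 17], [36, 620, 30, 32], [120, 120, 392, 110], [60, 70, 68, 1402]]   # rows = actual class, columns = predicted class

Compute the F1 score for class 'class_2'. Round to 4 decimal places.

0.6222

One-vs-rest for 'class_2': TP = diagonal; FP = other classes predicted 'class_2'; FN = 'class_2' predicted as other.
F1 score = 2·TP/(2·TP+FP+FN).
class_2: TP=392, FP=28+30+68=126, FN=120+120+110=350 → 784/1260 = 0.62222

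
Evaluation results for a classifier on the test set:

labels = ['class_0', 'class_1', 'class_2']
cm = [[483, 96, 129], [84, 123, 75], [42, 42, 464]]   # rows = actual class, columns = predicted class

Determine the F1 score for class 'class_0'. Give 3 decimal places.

0.733

Take TP from the diagonal, FP from the rest of the 'class_0' prediction marginal, FN from the rest of the 'class_0' actual marginal.
F1 score = 2·TP/(2·TP+FP+FN).
class_0: TP=483, FP=84+42=126, FN=96+129=225 → 966/1317 = 0.7335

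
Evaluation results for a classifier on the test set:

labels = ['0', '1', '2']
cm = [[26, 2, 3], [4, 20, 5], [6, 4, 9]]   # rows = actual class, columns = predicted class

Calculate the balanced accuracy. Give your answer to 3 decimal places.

Balanced accuracy = mean of per-class recall.
  0: recall = 26/31 = 0.8387
  1: recall = 20/29 = 0.6897
  2: recall = 9/19 = 0.4737
Mean = (0.8387 + 0.6897 + 0.4737) / 3 = 0.667

0.667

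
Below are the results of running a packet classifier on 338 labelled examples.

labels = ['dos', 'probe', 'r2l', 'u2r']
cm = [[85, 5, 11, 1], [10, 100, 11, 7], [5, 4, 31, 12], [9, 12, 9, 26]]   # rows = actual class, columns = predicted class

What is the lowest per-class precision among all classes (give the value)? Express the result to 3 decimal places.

Per-class precision (TP/(TP+FP)):
  dos: TP=85, FP=10+5+9=24 → 85/109 = 0.7798
  probe: TP=100, FP=5+4+12=21 → 100/121 = 0.8264
  r2l: TP=31, FP=11+11+9=31 → 31/62 = 0.5000
  u2r: TP=26, FP=1+7+12=20 → 26/46 = 0.5652
Lowest is class 'r2l' with precision = 0.500.

0.500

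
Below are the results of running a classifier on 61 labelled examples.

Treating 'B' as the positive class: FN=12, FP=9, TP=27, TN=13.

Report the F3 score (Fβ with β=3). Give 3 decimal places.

0.698

Fβ = (1+β²)·TP / ((1+β²)·TP + β²·FN + FP), with β²=9
= 10·27 / (10·27 + 9·12 + 9) = 0.698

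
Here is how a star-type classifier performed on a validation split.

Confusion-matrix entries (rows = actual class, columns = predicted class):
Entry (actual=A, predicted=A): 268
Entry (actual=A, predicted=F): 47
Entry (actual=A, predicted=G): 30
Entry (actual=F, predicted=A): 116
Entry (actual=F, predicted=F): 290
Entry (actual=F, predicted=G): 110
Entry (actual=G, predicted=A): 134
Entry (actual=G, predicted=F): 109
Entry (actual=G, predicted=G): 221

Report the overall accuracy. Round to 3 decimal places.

0.588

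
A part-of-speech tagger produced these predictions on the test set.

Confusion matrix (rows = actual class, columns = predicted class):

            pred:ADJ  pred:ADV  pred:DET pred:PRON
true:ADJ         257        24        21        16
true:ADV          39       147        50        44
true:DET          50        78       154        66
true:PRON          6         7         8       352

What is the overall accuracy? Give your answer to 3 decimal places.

0.690

Accuracy = trace / total = (257+147+154+352=910) / 1319 = 910/1319 = 0.690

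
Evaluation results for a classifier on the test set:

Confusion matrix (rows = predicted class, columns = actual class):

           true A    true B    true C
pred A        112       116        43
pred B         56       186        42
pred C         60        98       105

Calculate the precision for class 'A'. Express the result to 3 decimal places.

0.413

Treat 'A' as positive and all other classes as negative.
precision = TP/(TP+FP).
A: TP=112, FP=116+43=159 → 112/271 = 0.4133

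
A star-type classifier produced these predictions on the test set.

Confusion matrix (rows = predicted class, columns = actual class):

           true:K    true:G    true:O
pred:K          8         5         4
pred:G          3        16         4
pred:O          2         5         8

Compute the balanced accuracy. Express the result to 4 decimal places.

0.5769

Balanced accuracy = mean of per-class recall.
  K: recall = 8/13 = 0.61538
  G: recall = 16/26 = 0.61538
  O: recall = 8/16 = 0.50000
Mean = (0.61538 + 0.61538 + 0.50000) / 3 = 0.5769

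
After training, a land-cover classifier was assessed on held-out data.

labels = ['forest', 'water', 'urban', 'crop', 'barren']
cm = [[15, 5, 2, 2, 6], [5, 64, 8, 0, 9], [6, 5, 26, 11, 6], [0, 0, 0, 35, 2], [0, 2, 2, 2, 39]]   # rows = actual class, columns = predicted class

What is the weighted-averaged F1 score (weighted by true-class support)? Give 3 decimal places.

Per-class F1 score (2·TP/(2·TP+FP+FN)):
  forest: TP=15, FP=5+6+0+0=11, FN=5+2+2+6=15 → 30/56 = 0.5357
  water: TP=64, FP=5+5+0+2=12, FN=5+8+0+9=22 → 128/162 = 0.7901
  urban: TP=26, FP=2+8+0+2=12, FN=6+5+11+6=28 → 52/92 = 0.5652
  crop: TP=35, FP=2+0+11+2=15, FN=0+0+0+2=2 → 70/87 = 0.8046
  barren: TP=39, FP=6+9+6+2=23, FN=0+2+2+2=6 → 78/107 = 0.7290
Weighted-F1 score = Σ (supportᵢ/N)·F1 scoreᵢ with N=252: (30/252)·0.5357 + (86/252)·0.7901 + (54/252)·0.5652 + (37/252)·0.8046 + (45/252)·0.7290 = 0.703

0.703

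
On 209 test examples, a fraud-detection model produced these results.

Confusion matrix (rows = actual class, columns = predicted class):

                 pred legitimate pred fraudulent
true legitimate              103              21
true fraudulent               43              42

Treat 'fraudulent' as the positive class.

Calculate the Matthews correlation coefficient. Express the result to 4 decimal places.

0.3476

MCC = (TP·TN − FP·FN) / √((TP+FP)(TP+FN)(TN+FP)(TN+FN))
Numerator = 42·103 − 21·43 = 3423
Denominator = √(63·85·124·146) = √96946920 = 9846.1627
MCC = 3423 / 9846.1627 = 0.3476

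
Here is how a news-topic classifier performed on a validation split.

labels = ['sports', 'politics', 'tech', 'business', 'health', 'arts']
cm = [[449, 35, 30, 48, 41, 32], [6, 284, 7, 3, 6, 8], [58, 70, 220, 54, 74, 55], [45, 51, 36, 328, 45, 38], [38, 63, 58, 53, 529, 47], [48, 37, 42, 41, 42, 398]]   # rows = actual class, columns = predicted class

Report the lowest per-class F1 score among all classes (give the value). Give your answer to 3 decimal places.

0.476

Per-class F1 score (2·TP/(2·TP+FP+FN)):
  sports: TP=449, FP=6+58+45+38+48=195, FN=35+30+48+41+32=186 → 898/1279 = 0.7021
  politics: TP=284, FP=35+70+51+63+37=256, FN=6+7+3+6+8=30 → 568/854 = 0.6651
  tech: TP=220, FP=30+7+36+58+42=173, FN=58+70+54+74+55=311 → 440/924 = 0.4762
  business: TP=328, FP=48+3+54+53+41=199, FN=45+51+36+45+38=215 → 656/1070 = 0.6131
  health: TP=529, FP=41+6+74+45+42=208, FN=38+63+58+53+47=259 → 1058/1525 = 0.6938
  arts: TP=398, FP=32+8+55+38+47=180, FN=48+37+42+41+42=210 → 796/1186 = 0.6712
Lowest is class 'tech' with F1 score = 0.476.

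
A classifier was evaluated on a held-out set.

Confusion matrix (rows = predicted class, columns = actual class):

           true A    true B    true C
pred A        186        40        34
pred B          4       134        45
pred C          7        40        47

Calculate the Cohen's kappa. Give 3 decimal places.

0.510

Observed agreement pₒ = trace/N = 367/537 = 0.6834
Expected agreement pₑ = Σ (rowᵢ·colᵢ)/N² = (197·260 + 214·183 + 126·94)/537² = 0.3545
κ = (pₒ − pₑ)/(1 − pₑ) = (0.6834 − 0.3545)/(1 − 0.3545) = 0.510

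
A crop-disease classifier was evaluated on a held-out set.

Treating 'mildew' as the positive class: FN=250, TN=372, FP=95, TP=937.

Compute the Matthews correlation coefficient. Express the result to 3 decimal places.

0.545

MCC = (TP·TN − FP·FN) / √((TP+FP)(TP+FN)(TN+FP)(TN+FN))
Numerator = 937·372 − 95·250 = 324814
Denominator = √(1032·1187·467·622) = √355826002416 = 596511.5275
MCC = 324814 / 596511.5275 = 0.545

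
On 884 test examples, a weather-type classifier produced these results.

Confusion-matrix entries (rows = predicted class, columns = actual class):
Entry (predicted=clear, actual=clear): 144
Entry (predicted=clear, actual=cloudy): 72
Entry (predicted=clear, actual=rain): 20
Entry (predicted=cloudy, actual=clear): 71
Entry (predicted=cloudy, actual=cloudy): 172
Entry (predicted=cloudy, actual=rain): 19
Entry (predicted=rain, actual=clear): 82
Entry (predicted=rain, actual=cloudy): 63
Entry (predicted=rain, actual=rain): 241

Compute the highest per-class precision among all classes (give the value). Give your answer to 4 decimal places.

0.6565

Per-class precision (TP/(TP+FP)):
  clear: TP=144, FP=72+20=92 → 144/236 = 0.61017
  cloudy: TP=172, FP=71+19=90 → 172/262 = 0.65649
  rain: TP=241, FP=82+63=145 → 241/386 = 0.62435
Highest is class 'cloudy' with precision = 0.6565.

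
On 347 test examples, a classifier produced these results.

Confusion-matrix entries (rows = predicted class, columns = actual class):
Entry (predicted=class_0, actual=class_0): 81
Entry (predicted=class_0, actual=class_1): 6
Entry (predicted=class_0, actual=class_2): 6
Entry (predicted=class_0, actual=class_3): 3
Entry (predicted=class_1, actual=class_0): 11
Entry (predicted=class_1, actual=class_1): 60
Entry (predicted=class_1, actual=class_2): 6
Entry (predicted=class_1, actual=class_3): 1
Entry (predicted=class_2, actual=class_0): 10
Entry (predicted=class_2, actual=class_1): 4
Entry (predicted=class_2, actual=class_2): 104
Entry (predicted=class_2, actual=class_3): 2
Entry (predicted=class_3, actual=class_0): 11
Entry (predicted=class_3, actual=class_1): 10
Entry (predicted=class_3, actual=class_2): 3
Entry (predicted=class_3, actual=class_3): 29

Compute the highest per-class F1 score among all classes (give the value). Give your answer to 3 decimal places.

Per-class F1 score (2·TP/(2·TP+FP+FN)):
  class_0: TP=81, FP=6+6+3=15, FN=11+10+11=32 → 162/209 = 0.7751
  class_1: TP=60, FP=11+6+1=18, FN=6+4+10=20 → 120/158 = 0.7595
  class_2: TP=104, FP=10+4+2=16, FN=6+6+3=15 → 208/239 = 0.8703
  class_3: TP=29, FP=11+10+3=24, FN=3+1+2=6 → 58/88 = 0.6591
Highest is class 'class_2' with F1 score = 0.870.

0.870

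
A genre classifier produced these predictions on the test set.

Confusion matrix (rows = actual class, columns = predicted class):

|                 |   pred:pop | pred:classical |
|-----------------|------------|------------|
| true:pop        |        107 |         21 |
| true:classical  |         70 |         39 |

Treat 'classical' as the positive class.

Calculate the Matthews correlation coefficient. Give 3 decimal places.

0.222

MCC = (TP·TN − FP·FN) / √((TP+FP)(TP+FN)(TN+FP)(TN+FN))
Numerator = 39·107 − 21·70 = 2703
Denominator = √(60·109·128·177) = √148170240 = 12172.5199
MCC = 2703 / 12172.5199 = 0.222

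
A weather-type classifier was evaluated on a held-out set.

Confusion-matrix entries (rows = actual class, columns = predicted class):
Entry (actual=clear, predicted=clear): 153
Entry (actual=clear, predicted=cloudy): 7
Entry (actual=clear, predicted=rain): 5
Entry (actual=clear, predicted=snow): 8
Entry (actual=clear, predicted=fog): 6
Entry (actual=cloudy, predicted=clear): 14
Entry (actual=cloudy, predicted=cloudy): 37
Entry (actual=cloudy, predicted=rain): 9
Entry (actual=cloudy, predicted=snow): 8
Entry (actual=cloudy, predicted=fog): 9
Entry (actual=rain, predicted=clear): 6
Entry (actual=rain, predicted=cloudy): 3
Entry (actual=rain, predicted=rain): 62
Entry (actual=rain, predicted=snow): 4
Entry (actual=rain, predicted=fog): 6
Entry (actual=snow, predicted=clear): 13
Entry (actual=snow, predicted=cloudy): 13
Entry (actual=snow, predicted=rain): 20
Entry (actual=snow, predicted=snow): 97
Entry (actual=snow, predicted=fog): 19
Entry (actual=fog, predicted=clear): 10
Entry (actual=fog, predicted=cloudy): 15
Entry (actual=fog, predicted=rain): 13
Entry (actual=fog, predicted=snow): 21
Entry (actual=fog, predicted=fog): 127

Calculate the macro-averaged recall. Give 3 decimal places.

0.676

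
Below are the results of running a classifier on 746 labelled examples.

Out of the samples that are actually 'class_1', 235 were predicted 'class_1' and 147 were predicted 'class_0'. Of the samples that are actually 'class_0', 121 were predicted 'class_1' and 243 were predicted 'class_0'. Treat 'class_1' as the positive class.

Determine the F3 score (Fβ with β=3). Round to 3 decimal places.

0.619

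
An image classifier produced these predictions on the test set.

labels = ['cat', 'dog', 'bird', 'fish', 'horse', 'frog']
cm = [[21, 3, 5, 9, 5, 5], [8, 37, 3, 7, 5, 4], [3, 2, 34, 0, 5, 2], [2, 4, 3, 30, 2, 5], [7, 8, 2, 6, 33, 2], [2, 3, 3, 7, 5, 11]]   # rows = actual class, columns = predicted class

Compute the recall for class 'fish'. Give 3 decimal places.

0.652

recall = TP/(TP+FN).
fish: TP=30, FN=2+4+3+2+5=16 → 30/46 = 0.6522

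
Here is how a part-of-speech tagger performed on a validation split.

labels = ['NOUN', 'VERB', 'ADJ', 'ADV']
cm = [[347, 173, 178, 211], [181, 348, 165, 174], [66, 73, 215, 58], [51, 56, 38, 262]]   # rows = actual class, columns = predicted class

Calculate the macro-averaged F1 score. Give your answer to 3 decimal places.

0.451

Per-class F1 score (2·TP/(2·TP+FP+FN)):
  NOUN: TP=347, FP=181+66+51=298, FN=173+178+211=562 → 694/1554 = 0.4466
  VERB: TP=348, FP=173+73+56=302, FN=181+165+174=520 → 696/1518 = 0.4585
  ADJ: TP=215, FP=178+165+38=381, FN=66+73+58=197 → 430/1008 = 0.4266
  ADV: TP=262, FP=211+174+58=443, FN=51+56+38=145 → 524/1112 = 0.4712
Macro-F1 score = mean = (0.4466 + 0.4585 + 0.4266 + 0.4712) / 4 = 0.451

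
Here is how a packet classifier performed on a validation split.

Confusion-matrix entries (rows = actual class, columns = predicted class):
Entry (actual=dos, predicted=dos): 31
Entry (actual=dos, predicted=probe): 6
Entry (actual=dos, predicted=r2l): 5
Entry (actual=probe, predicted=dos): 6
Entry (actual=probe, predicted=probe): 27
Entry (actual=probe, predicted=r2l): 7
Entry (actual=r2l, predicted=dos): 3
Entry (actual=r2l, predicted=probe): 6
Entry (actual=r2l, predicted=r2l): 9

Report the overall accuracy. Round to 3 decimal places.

Accuracy = trace / total = (31+27+9=67) / 100 = 67/100 = 0.670

0.670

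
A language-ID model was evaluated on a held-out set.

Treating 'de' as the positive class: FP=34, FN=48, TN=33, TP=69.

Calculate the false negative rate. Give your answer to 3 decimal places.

0.410

FNR = FN/(FN+TP) = 48/(48+69) = 0.410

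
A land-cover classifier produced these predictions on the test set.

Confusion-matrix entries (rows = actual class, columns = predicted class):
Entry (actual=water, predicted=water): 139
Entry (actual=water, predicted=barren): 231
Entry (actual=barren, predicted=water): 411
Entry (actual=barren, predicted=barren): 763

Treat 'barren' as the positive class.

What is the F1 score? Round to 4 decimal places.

0.7039

Precision = TP/(TP+FP) = 763/994 = 0.7676
Recall = TP/(TP+FN) = 763/1174 = 0.6499
F1 = 2·TP/(2·TP+FP+FN) = 1526/2168 = 0.7039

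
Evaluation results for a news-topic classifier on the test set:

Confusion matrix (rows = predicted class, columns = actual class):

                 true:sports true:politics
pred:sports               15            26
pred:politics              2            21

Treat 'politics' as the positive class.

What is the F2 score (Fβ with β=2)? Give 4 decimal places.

0.4976

Fβ = (1+β²)·TP / ((1+β²)·TP + β²·FN + FP), with β²=4
= 5·21 / (5·21 + 4·26 + 2) = 0.4976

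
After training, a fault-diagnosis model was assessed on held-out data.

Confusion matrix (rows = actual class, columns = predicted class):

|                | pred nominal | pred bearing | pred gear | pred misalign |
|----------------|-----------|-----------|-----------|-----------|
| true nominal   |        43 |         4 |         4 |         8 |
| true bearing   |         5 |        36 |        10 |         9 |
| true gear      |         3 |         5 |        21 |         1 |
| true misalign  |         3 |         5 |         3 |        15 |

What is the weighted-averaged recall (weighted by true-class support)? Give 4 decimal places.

0.6571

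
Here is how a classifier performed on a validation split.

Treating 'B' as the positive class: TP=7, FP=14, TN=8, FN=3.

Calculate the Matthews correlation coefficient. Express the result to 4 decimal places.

MCC = (TP·TN − FP·FN) / √((TP+FP)(TP+FN)(TN+FP)(TN+FN))
Numerator = 7·8 − 14·3 = 14
Denominator = √(21·10·22·11) = √50820 = 225.4329
MCC = 14 / 225.4329 = 0.0621

0.0621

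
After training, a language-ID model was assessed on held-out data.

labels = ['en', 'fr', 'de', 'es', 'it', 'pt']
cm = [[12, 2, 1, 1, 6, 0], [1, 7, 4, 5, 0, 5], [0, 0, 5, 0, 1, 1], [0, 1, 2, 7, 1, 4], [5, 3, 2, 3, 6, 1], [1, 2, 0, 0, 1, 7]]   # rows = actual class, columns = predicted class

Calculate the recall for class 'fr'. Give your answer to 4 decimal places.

Take TP from the diagonal, FP from the rest of the 'fr' prediction marginal, FN from the rest of the 'fr' actual marginal.
recall = TP/(TP+FN).
fr: TP=7, FN=1+4+5+0+5=15 → 7/22 = 0.31818

0.3182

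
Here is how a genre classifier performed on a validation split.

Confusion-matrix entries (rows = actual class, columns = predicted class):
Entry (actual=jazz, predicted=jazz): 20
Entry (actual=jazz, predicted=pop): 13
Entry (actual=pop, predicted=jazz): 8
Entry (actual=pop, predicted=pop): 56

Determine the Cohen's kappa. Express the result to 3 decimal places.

Observed agreement pₒ = trace/N = 76/97 = 0.7835
Expected agreement pₑ = Σ (rowᵢ·colᵢ)/N² = (33·28 + 64·69)/97² = 0.5675
κ = (pₒ − pₑ)/(1 − pₑ) = (0.7835 − 0.5675)/(1 − 0.5675) = 0.499

0.499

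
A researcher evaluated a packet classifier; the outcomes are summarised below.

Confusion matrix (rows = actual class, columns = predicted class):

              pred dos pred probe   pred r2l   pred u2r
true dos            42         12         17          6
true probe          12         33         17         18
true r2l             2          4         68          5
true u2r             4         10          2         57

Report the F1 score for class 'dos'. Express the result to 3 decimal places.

0.613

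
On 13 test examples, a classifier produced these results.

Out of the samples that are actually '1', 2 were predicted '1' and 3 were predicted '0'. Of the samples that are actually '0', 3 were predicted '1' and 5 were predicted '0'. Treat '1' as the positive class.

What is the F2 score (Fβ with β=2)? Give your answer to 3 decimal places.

Fβ = (1+β²)·TP / ((1+β²)·TP + β²·FN + FP), with β²=4
= 5·2 / (5·2 + 4·3 + 3) = 0.400

0.400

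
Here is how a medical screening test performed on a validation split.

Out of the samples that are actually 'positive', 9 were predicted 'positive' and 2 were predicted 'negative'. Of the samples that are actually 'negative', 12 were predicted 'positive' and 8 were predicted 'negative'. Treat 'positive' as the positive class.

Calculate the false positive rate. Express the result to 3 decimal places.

FPR = FP/(FP+TN) = 12/(12+8) = 0.600

0.600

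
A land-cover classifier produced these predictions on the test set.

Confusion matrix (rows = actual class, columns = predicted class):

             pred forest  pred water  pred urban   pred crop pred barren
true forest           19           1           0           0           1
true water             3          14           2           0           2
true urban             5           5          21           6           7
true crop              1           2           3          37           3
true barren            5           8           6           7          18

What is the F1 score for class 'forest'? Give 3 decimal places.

F1 score = 2·TP/(2·TP+FP+FN).
forest: TP=19, FP=3+5+1+5=14, FN=1+0+0+1=2 → 38/54 = 0.7037

0.704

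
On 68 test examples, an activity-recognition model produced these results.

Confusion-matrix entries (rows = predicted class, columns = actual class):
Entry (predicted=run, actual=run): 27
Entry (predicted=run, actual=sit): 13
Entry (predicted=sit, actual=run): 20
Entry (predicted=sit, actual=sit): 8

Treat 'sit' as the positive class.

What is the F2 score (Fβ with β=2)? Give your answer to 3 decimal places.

0.357

Fβ = (1+β²)·TP / ((1+β²)·TP + β²·FN + FP), with β²=4
= 5·8 / (5·8 + 4·13 + 20) = 0.357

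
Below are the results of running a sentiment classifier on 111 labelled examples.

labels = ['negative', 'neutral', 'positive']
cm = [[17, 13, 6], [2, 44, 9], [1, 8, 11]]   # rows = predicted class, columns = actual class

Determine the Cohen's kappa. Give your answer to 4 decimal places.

0.4233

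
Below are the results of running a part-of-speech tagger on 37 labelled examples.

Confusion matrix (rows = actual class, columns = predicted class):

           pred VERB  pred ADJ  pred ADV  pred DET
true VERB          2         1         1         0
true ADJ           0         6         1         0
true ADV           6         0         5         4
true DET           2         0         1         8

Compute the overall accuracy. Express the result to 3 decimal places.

0.568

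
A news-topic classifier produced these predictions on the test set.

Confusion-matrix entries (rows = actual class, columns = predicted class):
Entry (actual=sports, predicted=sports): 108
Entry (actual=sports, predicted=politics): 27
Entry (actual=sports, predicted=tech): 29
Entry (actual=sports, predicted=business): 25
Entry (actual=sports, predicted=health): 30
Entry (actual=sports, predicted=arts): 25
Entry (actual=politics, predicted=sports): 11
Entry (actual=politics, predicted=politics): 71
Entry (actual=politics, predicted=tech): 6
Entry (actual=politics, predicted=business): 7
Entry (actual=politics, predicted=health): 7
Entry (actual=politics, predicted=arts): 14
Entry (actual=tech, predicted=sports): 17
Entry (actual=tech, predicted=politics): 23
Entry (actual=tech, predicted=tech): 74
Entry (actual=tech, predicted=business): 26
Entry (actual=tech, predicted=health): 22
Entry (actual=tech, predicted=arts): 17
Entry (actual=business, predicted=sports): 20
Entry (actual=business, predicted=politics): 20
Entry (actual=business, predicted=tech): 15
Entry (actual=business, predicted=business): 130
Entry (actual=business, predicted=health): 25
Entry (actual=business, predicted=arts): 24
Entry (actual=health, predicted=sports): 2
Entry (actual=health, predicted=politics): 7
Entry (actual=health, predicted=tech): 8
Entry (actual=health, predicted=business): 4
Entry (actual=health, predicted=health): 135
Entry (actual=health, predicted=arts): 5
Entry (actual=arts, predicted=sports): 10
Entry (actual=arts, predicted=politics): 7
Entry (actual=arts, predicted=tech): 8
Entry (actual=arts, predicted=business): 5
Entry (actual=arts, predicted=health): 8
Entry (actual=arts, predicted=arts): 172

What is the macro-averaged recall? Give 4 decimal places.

0.6135

Per-class recall (TP/(TP+FN)):
  sports: TP=108, FN=27+29+25+30+25=136 → 108/244 = 0.44262
  politics: TP=71, FN=11+6+7+7+14=45 → 71/116 = 0.61207
  tech: TP=74, FN=17+23+26+22+17=105 → 74/179 = 0.41341
  business: TP=130, FN=20+20+15+25+24=104 → 130/234 = 0.55556
  health: TP=135, FN=2+7+8+4+5=26 → 135/161 = 0.83851
  arts: TP=172, FN=10+7+8+5+8=38 → 172/210 = 0.81905
Macro-recall = mean = (0.44262 + 0.61207 + 0.41341 + 0.55556 + 0.83851 + 0.81905) / 6 = 0.6135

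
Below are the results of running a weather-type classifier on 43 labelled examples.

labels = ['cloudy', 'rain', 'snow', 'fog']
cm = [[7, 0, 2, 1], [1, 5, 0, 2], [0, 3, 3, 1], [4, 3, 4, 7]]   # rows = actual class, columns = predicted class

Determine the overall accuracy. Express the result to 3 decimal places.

Accuracy = trace / total = (7+5+3+7=22) / 43 = 22/43 = 0.512

0.512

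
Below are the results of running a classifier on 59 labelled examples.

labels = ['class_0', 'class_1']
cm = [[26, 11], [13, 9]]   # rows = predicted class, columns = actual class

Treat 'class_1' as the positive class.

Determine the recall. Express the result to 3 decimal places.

0.450

Recall = TP/(TP+FN) = 9/(9+11) = 9/20 = 0.450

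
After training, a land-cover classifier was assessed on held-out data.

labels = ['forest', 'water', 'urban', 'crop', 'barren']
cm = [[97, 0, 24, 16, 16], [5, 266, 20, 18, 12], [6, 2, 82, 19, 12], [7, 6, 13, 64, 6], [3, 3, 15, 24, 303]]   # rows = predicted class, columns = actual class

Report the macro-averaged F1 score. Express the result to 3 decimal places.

Per-class F1 score (2·TP/(2·TP+FP+FN)):
  forest: TP=97, FP=0+24+16+16=56, FN=5+6+7+3=21 → 194/271 = 0.7159
  water: TP=266, FP=5+20+18+12=55, FN=0+2+6+3=11 → 532/598 = 0.8896
  urban: TP=82, FP=6+2+19+12=39, FN=24+20+13+15=72 → 164/275 = 0.5964
  crop: TP=64, FP=7+6+13+6=32, FN=16+18+19+24=77 → 128/237 = 0.5401
  barren: TP=303, FP=3+3+15+24=45, FN=16+12+12+6=46 → 606/697 = 0.8694
Macro-F1 score = mean = (0.7159 + 0.8896 + 0.5964 + 0.5401 + 0.8694) / 5 = 0.722

0.722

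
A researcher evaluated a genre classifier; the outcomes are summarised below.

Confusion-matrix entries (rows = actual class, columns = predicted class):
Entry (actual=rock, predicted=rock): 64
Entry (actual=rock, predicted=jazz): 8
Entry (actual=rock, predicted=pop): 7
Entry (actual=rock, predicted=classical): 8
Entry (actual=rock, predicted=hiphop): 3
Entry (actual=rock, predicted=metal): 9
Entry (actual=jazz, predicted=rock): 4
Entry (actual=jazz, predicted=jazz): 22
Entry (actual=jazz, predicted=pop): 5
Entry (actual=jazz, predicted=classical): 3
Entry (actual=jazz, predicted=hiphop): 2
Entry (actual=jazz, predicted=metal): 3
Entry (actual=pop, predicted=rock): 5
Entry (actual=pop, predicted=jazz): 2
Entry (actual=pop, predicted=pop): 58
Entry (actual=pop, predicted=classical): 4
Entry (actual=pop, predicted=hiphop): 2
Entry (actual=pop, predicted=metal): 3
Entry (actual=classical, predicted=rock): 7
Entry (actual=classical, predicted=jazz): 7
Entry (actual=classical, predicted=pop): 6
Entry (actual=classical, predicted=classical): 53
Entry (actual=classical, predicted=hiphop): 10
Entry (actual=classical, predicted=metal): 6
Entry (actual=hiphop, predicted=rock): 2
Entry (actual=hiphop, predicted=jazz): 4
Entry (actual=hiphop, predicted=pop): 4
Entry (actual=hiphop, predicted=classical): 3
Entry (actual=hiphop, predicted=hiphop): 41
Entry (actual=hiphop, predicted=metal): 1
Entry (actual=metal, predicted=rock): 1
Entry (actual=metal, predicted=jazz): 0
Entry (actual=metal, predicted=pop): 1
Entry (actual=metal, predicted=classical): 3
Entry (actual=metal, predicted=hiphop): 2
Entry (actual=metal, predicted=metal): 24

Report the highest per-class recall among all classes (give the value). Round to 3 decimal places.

Per-class recall (TP/(TP+FN)):
  rock: TP=64, FN=8+7+8+3+9=35 → 64/99 = 0.6465
  jazz: TP=22, FN=4+5+3+2+3=17 → 22/39 = 0.5641
  pop: TP=58, FN=5+2+4+2+3=16 → 58/74 = 0.7838
  classical: TP=53, FN=7+7+6+10+6=36 → 53/89 = 0.5955
  hiphop: TP=41, FN=2+4+4+3+1=14 → 41/55 = 0.7455
  metal: TP=24, FN=1+0+1+3+2=7 → 24/31 = 0.7742
Highest is class 'pop' with recall = 0.784.

0.784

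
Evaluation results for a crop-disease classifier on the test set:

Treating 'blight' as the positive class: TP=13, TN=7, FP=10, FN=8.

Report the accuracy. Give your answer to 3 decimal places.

Accuracy = (TP+TN)/N = (13+7)/38 = 0.526

0.526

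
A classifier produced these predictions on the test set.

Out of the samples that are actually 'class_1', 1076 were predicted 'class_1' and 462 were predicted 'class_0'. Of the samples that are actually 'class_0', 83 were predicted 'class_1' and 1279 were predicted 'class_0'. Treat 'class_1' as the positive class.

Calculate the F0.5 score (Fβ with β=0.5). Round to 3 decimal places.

Fβ = (1+β²)·TP / ((1+β²)·TP + β²·FN + FP), with β²=1/4
= 1.25·1076 / (1.25·1076 + 0.25·462 + 83) = 0.871

0.871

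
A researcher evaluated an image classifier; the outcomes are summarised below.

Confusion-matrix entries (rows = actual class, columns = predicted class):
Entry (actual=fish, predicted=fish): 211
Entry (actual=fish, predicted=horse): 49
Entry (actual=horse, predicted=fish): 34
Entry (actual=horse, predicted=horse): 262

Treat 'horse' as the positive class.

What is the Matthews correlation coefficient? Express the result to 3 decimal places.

MCC = (TP·TN − FP·FN) / √((TP+FP)(TP+FN)(TN+FP)(TN+FN))
Numerator = 262·211 − 49·34 = 53616
Denominator = √(311·296·260·245) = √5863967200 = 76576.5447
MCC = 53616 / 76576.5447 = 0.700

0.700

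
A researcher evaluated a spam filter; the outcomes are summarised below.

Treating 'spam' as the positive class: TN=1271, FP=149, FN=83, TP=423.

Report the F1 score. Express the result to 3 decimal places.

0.785

Precision = TP/(TP+FP) = 423/572 = 0.7395
Recall = TP/(TP+FN) = 423/506 = 0.8360
F1 = 2·TP/(2·TP+FP+FN) = 846/1078 = 0.785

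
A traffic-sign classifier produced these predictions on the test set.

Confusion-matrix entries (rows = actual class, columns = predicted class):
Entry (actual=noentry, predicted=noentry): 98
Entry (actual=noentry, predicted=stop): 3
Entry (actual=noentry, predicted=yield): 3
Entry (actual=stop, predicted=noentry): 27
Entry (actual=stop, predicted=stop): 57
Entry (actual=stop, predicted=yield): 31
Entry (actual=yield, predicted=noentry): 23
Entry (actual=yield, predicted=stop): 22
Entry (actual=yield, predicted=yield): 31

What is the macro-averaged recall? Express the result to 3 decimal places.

Per-class recall (TP/(TP+FN)):
  noentry: TP=98, FN=3+3=6 → 98/104 = 0.9423
  stop: TP=57, FN=27+31=58 → 57/115 = 0.4957
  yield: TP=31, FN=23+22=45 → 31/76 = 0.4079
Macro-recall = mean = (0.9423 + 0.4957 + 0.4079) / 3 = 0.615

0.615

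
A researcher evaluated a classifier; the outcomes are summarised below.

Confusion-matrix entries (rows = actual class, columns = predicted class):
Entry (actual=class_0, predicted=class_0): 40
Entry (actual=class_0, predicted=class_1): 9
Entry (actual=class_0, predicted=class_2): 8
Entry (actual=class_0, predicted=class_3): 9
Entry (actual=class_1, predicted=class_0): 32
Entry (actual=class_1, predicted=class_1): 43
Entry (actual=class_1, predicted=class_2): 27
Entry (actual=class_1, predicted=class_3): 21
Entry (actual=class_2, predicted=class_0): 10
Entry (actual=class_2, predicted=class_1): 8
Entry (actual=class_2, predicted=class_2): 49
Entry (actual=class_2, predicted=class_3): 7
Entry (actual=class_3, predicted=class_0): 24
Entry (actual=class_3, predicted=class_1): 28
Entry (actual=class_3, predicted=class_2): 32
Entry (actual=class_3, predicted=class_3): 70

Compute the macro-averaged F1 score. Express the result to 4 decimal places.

0.4812

Per-class F1 score (2·TP/(2·TP+FP+FN)):
  class_0: TP=40, FP=32+10+24=66, FN=9+8+9=26 → 80/172 = 0.46512
  class_1: TP=43, FP=9+8+28=45, FN=32+27+21=80 → 86/211 = 0.40758
  class_2: TP=49, FP=8+27+32=67, FN=10+8+7=25 → 98/190 = 0.51579
  class_3: TP=70, FP=9+21+7=37, FN=24+28+32=84 → 140/261 = 0.53640
Macro-F1 score = mean = (0.46512 + 0.40758 + 0.51579 + 0.53640) / 4 = 0.4812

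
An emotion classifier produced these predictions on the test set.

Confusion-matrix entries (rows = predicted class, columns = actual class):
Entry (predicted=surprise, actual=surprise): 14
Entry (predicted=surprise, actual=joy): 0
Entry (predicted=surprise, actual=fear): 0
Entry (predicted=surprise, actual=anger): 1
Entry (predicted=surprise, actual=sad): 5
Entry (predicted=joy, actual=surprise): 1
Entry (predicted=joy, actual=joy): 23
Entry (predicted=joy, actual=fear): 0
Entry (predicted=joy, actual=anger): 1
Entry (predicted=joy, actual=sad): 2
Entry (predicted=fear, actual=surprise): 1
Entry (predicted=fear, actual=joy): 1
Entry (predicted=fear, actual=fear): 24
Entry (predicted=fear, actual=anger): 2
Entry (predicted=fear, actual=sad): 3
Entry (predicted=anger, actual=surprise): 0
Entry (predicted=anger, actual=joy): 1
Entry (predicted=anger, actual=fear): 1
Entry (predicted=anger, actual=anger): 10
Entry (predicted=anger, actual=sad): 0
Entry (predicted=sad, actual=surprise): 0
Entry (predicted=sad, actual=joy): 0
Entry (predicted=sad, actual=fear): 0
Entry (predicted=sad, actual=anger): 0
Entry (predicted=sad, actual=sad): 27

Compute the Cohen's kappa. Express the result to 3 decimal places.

0.793

Observed agreement pₒ = trace/N = 98/117 = 0.8376
Expected agreement pₑ = Σ (rowᵢ·colᵢ)/N² = (16·20 + 25·27 + 25·31 + 14·12 + 37·27)/117² = 0.2146
κ = (pₒ − pₑ)/(1 − pₑ) = (0.8376 − 0.2146)/(1 − 0.2146) = 0.793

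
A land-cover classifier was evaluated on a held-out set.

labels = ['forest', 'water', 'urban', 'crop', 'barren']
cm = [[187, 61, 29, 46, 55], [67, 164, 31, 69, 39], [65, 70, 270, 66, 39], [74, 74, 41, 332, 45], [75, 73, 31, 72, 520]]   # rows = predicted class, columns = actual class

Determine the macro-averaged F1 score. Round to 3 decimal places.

0.545

Per-class F1 score (2·TP/(2·TP+FP+FN)):
  forest: TP=187, FP=61+29+46+55=191, FN=67+65+74+75=281 → 374/846 = 0.4421
  water: TP=164, FP=67+31+69+39=206, FN=61+70+74+73=278 → 328/812 = 0.4039
  urban: TP=270, FP=65+70+66+39=240, FN=29+31+41+31=132 → 540/912 = 0.5921
  crop: TP=332, FP=74+74+41+45=234, FN=46+69+66+72=253 → 664/1151 = 0.5769
  barren: TP=520, FP=75+73+31+72=251, FN=55+39+39+45=178 → 1040/1469 = 0.7080
Macro-F1 score = mean = (0.4421 + 0.4039 + 0.5921 + 0.5769 + 0.7080) / 5 = 0.545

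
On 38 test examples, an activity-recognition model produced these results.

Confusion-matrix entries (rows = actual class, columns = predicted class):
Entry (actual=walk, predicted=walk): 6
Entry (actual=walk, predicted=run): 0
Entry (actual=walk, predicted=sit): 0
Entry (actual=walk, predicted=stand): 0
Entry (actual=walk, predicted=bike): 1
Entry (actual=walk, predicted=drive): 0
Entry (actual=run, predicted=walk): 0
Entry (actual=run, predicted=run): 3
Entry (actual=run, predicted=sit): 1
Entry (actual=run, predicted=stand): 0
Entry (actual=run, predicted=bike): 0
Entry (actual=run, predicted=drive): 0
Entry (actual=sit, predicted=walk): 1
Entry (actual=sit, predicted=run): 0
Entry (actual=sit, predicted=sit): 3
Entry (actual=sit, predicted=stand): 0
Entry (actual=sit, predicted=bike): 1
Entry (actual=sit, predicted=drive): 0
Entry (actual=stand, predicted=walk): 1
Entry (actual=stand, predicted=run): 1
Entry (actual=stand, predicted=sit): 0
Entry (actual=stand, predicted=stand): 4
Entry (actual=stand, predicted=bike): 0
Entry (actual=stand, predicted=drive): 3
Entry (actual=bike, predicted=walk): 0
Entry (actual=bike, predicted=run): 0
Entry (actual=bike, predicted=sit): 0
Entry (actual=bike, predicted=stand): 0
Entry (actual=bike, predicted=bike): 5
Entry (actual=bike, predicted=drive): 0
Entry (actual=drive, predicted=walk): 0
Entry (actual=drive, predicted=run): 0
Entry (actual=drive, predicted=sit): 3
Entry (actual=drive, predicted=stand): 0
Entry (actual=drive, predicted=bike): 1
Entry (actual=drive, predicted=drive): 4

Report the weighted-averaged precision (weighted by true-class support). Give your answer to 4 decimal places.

Per-class precision (TP/(TP+FP)):
  walk: TP=6, FP=0+1+1+0+0=2 → 6/8 = 0.75000
  run: TP=3, FP=0+0+1+0+0=1 → 3/4 = 0.75000
  sit: TP=3, FP=0+1+0+0+3=4 → 3/7 = 0.42857
  stand: TP=4, FP=0+0+0+0+0=0 → 4/4 = 1.00000
  bike: TP=5, FP=1+0+1+0+1=3 → 5/8 = 0.62500
  drive: TP=4, FP=0+0+0+3+0=3 → 4/7 = 0.57143
Weighted-precision = Σ (supportᵢ/N)·precisionᵢ with N=38: (7/38)·0.75000 + (4/38)·0.75000 + (5/38)·0.42857 + (9/38)·1.00000 + (5/38)·0.62500 + (8/38)·0.57143 = 0.7129

0.7129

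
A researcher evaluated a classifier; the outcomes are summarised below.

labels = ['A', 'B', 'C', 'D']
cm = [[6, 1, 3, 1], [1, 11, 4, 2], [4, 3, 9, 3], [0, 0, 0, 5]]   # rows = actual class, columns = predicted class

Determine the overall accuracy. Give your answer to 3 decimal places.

Accuracy = trace / total = (6+11+9+5=31) / 53 = 31/53 = 0.585

0.585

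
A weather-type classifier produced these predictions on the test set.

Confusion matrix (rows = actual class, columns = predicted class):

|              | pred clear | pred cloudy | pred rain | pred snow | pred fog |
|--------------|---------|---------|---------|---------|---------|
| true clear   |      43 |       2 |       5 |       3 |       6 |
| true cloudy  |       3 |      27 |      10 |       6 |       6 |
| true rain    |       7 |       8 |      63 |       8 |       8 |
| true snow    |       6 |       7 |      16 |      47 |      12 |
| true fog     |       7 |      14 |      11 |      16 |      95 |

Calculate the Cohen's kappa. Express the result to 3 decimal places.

0.526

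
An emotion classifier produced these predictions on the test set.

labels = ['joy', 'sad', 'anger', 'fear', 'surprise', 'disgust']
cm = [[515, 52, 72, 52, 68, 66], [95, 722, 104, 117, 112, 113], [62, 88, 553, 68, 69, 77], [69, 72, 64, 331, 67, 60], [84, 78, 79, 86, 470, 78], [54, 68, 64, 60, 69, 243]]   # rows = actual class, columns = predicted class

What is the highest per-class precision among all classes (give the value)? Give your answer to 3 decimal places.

0.669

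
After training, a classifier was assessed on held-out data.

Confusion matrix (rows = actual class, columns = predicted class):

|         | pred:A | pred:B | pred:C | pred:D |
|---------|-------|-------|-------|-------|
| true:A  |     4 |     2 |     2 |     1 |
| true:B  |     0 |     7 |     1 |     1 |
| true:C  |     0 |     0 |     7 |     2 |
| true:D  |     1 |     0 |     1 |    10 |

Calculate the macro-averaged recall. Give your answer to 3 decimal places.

0.708

Per-class recall (TP/(TP+FN)):
  A: TP=4, FN=2+2+1=5 → 4/9 = 0.4444
  B: TP=7, FN=0+1+1=2 → 7/9 = 0.7778
  C: TP=7, FN=0+0+2=2 → 7/9 = 0.7778
  D: TP=10, FN=1+0+1=2 → 10/12 = 0.8333
Macro-recall = mean = (0.4444 + 0.7778 + 0.7778 + 0.8333) / 4 = 0.708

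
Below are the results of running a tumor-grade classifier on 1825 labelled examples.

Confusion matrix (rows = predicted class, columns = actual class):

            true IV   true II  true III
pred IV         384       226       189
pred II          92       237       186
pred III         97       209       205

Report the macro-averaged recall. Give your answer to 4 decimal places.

Per-class recall (TP/(TP+FN)):
  IV: TP=384, FN=92+97=189 → 384/573 = 0.67016
  II: TP=237, FN=226+209=435 → 237/672 = 0.35268
  III: TP=205, FN=189+186=375 → 205/580 = 0.35345
Macro-recall = mean = (0.67016 + 0.35268 + 0.35345) / 3 = 0.4588

0.4588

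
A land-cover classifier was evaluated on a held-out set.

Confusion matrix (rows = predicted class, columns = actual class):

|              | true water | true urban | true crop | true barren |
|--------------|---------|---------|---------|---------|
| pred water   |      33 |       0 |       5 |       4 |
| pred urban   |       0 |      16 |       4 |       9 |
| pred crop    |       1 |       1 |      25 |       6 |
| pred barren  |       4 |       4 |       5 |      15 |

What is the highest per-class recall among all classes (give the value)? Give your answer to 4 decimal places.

0.8684

Per-class recall (TP/(TP+FN)):
  water: TP=33, FN=0+1+4=5 → 33/38 = 0.86842
  urban: TP=16, FN=0+1+4=5 → 16/21 = 0.76190
  crop: TP=25, FN=5+4+5=14 → 25/39 = 0.64103
  barren: TP=15, FN=4+9+6=19 → 15/34 = 0.44118
Highest is class 'water' with recall = 0.8684.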